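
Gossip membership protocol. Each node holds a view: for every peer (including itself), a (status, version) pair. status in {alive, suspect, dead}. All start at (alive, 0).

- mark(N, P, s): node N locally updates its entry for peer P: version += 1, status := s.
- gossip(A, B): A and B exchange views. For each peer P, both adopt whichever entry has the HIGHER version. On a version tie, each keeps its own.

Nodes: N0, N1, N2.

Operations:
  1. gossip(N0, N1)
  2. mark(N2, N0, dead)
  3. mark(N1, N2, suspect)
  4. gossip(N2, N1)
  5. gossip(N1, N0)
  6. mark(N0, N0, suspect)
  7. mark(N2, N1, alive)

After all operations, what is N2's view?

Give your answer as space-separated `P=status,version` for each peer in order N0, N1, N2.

Op 1: gossip N0<->N1 -> N0.N0=(alive,v0) N0.N1=(alive,v0) N0.N2=(alive,v0) | N1.N0=(alive,v0) N1.N1=(alive,v0) N1.N2=(alive,v0)
Op 2: N2 marks N0=dead -> (dead,v1)
Op 3: N1 marks N2=suspect -> (suspect,v1)
Op 4: gossip N2<->N1 -> N2.N0=(dead,v1) N2.N1=(alive,v0) N2.N2=(suspect,v1) | N1.N0=(dead,v1) N1.N1=(alive,v0) N1.N2=(suspect,v1)
Op 5: gossip N1<->N0 -> N1.N0=(dead,v1) N1.N1=(alive,v0) N1.N2=(suspect,v1) | N0.N0=(dead,v1) N0.N1=(alive,v0) N0.N2=(suspect,v1)
Op 6: N0 marks N0=suspect -> (suspect,v2)
Op 7: N2 marks N1=alive -> (alive,v1)

Answer: N0=dead,1 N1=alive,1 N2=suspect,1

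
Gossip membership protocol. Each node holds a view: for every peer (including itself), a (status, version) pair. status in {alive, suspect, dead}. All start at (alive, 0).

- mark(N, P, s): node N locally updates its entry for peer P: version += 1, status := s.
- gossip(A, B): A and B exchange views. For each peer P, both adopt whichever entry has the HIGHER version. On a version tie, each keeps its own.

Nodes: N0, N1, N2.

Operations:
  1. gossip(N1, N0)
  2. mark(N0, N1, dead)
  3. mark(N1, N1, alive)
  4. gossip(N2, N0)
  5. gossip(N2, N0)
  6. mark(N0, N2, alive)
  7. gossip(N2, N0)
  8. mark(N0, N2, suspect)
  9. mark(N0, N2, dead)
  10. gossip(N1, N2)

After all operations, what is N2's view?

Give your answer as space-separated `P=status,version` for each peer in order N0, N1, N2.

Answer: N0=alive,0 N1=dead,1 N2=alive,1

Derivation:
Op 1: gossip N1<->N0 -> N1.N0=(alive,v0) N1.N1=(alive,v0) N1.N2=(alive,v0) | N0.N0=(alive,v0) N0.N1=(alive,v0) N0.N2=(alive,v0)
Op 2: N0 marks N1=dead -> (dead,v1)
Op 3: N1 marks N1=alive -> (alive,v1)
Op 4: gossip N2<->N0 -> N2.N0=(alive,v0) N2.N1=(dead,v1) N2.N2=(alive,v0) | N0.N0=(alive,v0) N0.N1=(dead,v1) N0.N2=(alive,v0)
Op 5: gossip N2<->N0 -> N2.N0=(alive,v0) N2.N1=(dead,v1) N2.N2=(alive,v0) | N0.N0=(alive,v0) N0.N1=(dead,v1) N0.N2=(alive,v0)
Op 6: N0 marks N2=alive -> (alive,v1)
Op 7: gossip N2<->N0 -> N2.N0=(alive,v0) N2.N1=(dead,v1) N2.N2=(alive,v1) | N0.N0=(alive,v0) N0.N1=(dead,v1) N0.N2=(alive,v1)
Op 8: N0 marks N2=suspect -> (suspect,v2)
Op 9: N0 marks N2=dead -> (dead,v3)
Op 10: gossip N1<->N2 -> N1.N0=(alive,v0) N1.N1=(alive,v1) N1.N2=(alive,v1) | N2.N0=(alive,v0) N2.N1=(dead,v1) N2.N2=(alive,v1)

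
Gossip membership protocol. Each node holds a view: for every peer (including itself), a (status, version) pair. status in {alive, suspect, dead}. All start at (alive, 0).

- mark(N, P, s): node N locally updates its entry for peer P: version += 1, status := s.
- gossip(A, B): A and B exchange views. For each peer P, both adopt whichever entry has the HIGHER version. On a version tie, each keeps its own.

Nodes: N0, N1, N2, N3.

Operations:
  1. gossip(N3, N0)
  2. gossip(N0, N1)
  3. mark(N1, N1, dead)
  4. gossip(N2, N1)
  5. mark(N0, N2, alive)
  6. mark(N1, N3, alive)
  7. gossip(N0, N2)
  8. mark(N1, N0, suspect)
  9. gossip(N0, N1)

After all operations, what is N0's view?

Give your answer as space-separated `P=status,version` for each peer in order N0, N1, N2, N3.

Op 1: gossip N3<->N0 -> N3.N0=(alive,v0) N3.N1=(alive,v0) N3.N2=(alive,v0) N3.N3=(alive,v0) | N0.N0=(alive,v0) N0.N1=(alive,v0) N0.N2=(alive,v0) N0.N3=(alive,v0)
Op 2: gossip N0<->N1 -> N0.N0=(alive,v0) N0.N1=(alive,v0) N0.N2=(alive,v0) N0.N3=(alive,v0) | N1.N0=(alive,v0) N1.N1=(alive,v0) N1.N2=(alive,v0) N1.N3=(alive,v0)
Op 3: N1 marks N1=dead -> (dead,v1)
Op 4: gossip N2<->N1 -> N2.N0=(alive,v0) N2.N1=(dead,v1) N2.N2=(alive,v0) N2.N3=(alive,v0) | N1.N0=(alive,v0) N1.N1=(dead,v1) N1.N2=(alive,v0) N1.N3=(alive,v0)
Op 5: N0 marks N2=alive -> (alive,v1)
Op 6: N1 marks N3=alive -> (alive,v1)
Op 7: gossip N0<->N2 -> N0.N0=(alive,v0) N0.N1=(dead,v1) N0.N2=(alive,v1) N0.N3=(alive,v0) | N2.N0=(alive,v0) N2.N1=(dead,v1) N2.N2=(alive,v1) N2.N3=(alive,v0)
Op 8: N1 marks N0=suspect -> (suspect,v1)
Op 9: gossip N0<->N1 -> N0.N0=(suspect,v1) N0.N1=(dead,v1) N0.N2=(alive,v1) N0.N3=(alive,v1) | N1.N0=(suspect,v1) N1.N1=(dead,v1) N1.N2=(alive,v1) N1.N3=(alive,v1)

Answer: N0=suspect,1 N1=dead,1 N2=alive,1 N3=alive,1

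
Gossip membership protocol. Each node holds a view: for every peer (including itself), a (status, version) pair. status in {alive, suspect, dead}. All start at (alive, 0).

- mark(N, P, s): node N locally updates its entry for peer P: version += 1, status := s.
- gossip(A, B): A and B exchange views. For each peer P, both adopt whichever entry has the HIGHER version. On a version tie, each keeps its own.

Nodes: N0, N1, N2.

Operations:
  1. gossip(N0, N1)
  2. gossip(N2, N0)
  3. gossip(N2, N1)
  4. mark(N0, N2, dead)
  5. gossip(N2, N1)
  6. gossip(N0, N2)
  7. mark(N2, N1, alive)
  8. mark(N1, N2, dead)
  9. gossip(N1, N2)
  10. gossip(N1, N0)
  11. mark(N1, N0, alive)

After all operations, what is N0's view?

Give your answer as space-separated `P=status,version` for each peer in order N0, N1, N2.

Answer: N0=alive,0 N1=alive,1 N2=dead,1

Derivation:
Op 1: gossip N0<->N1 -> N0.N0=(alive,v0) N0.N1=(alive,v0) N0.N2=(alive,v0) | N1.N0=(alive,v0) N1.N1=(alive,v0) N1.N2=(alive,v0)
Op 2: gossip N2<->N0 -> N2.N0=(alive,v0) N2.N1=(alive,v0) N2.N2=(alive,v0) | N0.N0=(alive,v0) N0.N1=(alive,v0) N0.N2=(alive,v0)
Op 3: gossip N2<->N1 -> N2.N0=(alive,v0) N2.N1=(alive,v0) N2.N2=(alive,v0) | N1.N0=(alive,v0) N1.N1=(alive,v0) N1.N2=(alive,v0)
Op 4: N0 marks N2=dead -> (dead,v1)
Op 5: gossip N2<->N1 -> N2.N0=(alive,v0) N2.N1=(alive,v0) N2.N2=(alive,v0) | N1.N0=(alive,v0) N1.N1=(alive,v0) N1.N2=(alive,v0)
Op 6: gossip N0<->N2 -> N0.N0=(alive,v0) N0.N1=(alive,v0) N0.N2=(dead,v1) | N2.N0=(alive,v0) N2.N1=(alive,v0) N2.N2=(dead,v1)
Op 7: N2 marks N1=alive -> (alive,v1)
Op 8: N1 marks N2=dead -> (dead,v1)
Op 9: gossip N1<->N2 -> N1.N0=(alive,v0) N1.N1=(alive,v1) N1.N2=(dead,v1) | N2.N0=(alive,v0) N2.N1=(alive,v1) N2.N2=(dead,v1)
Op 10: gossip N1<->N0 -> N1.N0=(alive,v0) N1.N1=(alive,v1) N1.N2=(dead,v1) | N0.N0=(alive,v0) N0.N1=(alive,v1) N0.N2=(dead,v1)
Op 11: N1 marks N0=alive -> (alive,v1)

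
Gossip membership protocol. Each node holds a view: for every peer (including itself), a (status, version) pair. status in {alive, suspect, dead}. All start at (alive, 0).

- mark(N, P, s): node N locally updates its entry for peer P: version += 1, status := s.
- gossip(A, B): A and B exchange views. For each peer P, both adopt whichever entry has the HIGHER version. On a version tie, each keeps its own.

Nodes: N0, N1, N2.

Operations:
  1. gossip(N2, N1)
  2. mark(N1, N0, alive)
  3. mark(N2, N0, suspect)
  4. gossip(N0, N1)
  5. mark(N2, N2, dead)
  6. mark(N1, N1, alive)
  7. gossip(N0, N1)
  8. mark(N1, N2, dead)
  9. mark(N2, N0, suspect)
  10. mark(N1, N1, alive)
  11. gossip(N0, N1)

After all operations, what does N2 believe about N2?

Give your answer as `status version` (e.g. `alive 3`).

Answer: dead 1

Derivation:
Op 1: gossip N2<->N1 -> N2.N0=(alive,v0) N2.N1=(alive,v0) N2.N2=(alive,v0) | N1.N0=(alive,v0) N1.N1=(alive,v0) N1.N2=(alive,v0)
Op 2: N1 marks N0=alive -> (alive,v1)
Op 3: N2 marks N0=suspect -> (suspect,v1)
Op 4: gossip N0<->N1 -> N0.N0=(alive,v1) N0.N1=(alive,v0) N0.N2=(alive,v0) | N1.N0=(alive,v1) N1.N1=(alive,v0) N1.N2=(alive,v0)
Op 5: N2 marks N2=dead -> (dead,v1)
Op 6: N1 marks N1=alive -> (alive,v1)
Op 7: gossip N0<->N1 -> N0.N0=(alive,v1) N0.N1=(alive,v1) N0.N2=(alive,v0) | N1.N0=(alive,v1) N1.N1=(alive,v1) N1.N2=(alive,v0)
Op 8: N1 marks N2=dead -> (dead,v1)
Op 9: N2 marks N0=suspect -> (suspect,v2)
Op 10: N1 marks N1=alive -> (alive,v2)
Op 11: gossip N0<->N1 -> N0.N0=(alive,v1) N0.N1=(alive,v2) N0.N2=(dead,v1) | N1.N0=(alive,v1) N1.N1=(alive,v2) N1.N2=(dead,v1)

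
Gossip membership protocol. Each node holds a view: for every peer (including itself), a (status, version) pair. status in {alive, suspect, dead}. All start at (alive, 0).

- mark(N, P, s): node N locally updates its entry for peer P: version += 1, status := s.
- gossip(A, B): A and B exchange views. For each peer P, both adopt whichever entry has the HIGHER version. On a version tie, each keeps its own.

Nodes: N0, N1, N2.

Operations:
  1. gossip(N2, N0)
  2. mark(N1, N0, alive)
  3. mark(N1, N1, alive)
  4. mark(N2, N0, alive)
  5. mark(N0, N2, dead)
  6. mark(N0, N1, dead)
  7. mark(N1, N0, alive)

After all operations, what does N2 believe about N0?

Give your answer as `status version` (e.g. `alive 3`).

Answer: alive 1

Derivation:
Op 1: gossip N2<->N0 -> N2.N0=(alive,v0) N2.N1=(alive,v0) N2.N2=(alive,v0) | N0.N0=(alive,v0) N0.N1=(alive,v0) N0.N2=(alive,v0)
Op 2: N1 marks N0=alive -> (alive,v1)
Op 3: N1 marks N1=alive -> (alive,v1)
Op 4: N2 marks N0=alive -> (alive,v1)
Op 5: N0 marks N2=dead -> (dead,v1)
Op 6: N0 marks N1=dead -> (dead,v1)
Op 7: N1 marks N0=alive -> (alive,v2)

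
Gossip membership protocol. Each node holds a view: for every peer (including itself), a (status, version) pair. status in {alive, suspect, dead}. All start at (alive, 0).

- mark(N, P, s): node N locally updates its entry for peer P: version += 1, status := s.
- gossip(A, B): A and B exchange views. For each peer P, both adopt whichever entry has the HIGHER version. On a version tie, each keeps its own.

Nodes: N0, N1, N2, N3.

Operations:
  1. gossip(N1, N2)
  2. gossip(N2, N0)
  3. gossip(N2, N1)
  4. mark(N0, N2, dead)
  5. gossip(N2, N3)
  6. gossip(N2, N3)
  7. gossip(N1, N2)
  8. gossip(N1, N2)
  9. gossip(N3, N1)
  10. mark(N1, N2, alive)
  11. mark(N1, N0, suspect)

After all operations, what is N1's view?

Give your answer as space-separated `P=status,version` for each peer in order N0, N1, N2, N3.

Op 1: gossip N1<->N2 -> N1.N0=(alive,v0) N1.N1=(alive,v0) N1.N2=(alive,v0) N1.N3=(alive,v0) | N2.N0=(alive,v0) N2.N1=(alive,v0) N2.N2=(alive,v0) N2.N3=(alive,v0)
Op 2: gossip N2<->N0 -> N2.N0=(alive,v0) N2.N1=(alive,v0) N2.N2=(alive,v0) N2.N3=(alive,v0) | N0.N0=(alive,v0) N0.N1=(alive,v0) N0.N2=(alive,v0) N0.N3=(alive,v0)
Op 3: gossip N2<->N1 -> N2.N0=(alive,v0) N2.N1=(alive,v0) N2.N2=(alive,v0) N2.N3=(alive,v0) | N1.N0=(alive,v0) N1.N1=(alive,v0) N1.N2=(alive,v0) N1.N3=(alive,v0)
Op 4: N0 marks N2=dead -> (dead,v1)
Op 5: gossip N2<->N3 -> N2.N0=(alive,v0) N2.N1=(alive,v0) N2.N2=(alive,v0) N2.N3=(alive,v0) | N3.N0=(alive,v0) N3.N1=(alive,v0) N3.N2=(alive,v0) N3.N3=(alive,v0)
Op 6: gossip N2<->N3 -> N2.N0=(alive,v0) N2.N1=(alive,v0) N2.N2=(alive,v0) N2.N3=(alive,v0) | N3.N0=(alive,v0) N3.N1=(alive,v0) N3.N2=(alive,v0) N3.N3=(alive,v0)
Op 7: gossip N1<->N2 -> N1.N0=(alive,v0) N1.N1=(alive,v0) N1.N2=(alive,v0) N1.N3=(alive,v0) | N2.N0=(alive,v0) N2.N1=(alive,v0) N2.N2=(alive,v0) N2.N3=(alive,v0)
Op 8: gossip N1<->N2 -> N1.N0=(alive,v0) N1.N1=(alive,v0) N1.N2=(alive,v0) N1.N3=(alive,v0) | N2.N0=(alive,v0) N2.N1=(alive,v0) N2.N2=(alive,v0) N2.N3=(alive,v0)
Op 9: gossip N3<->N1 -> N3.N0=(alive,v0) N3.N1=(alive,v0) N3.N2=(alive,v0) N3.N3=(alive,v0) | N1.N0=(alive,v0) N1.N1=(alive,v0) N1.N2=(alive,v0) N1.N3=(alive,v0)
Op 10: N1 marks N2=alive -> (alive,v1)
Op 11: N1 marks N0=suspect -> (suspect,v1)

Answer: N0=suspect,1 N1=alive,0 N2=alive,1 N3=alive,0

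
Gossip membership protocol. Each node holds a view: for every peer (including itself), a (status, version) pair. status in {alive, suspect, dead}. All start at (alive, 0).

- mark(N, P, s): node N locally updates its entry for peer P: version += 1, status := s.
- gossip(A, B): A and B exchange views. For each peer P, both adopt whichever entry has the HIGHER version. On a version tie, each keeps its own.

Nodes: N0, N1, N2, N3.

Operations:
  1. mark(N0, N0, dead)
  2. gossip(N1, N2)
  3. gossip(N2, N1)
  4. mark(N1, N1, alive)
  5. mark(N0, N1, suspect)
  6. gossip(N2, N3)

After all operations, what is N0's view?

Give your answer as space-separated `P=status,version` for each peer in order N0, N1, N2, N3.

Answer: N0=dead,1 N1=suspect,1 N2=alive,0 N3=alive,0

Derivation:
Op 1: N0 marks N0=dead -> (dead,v1)
Op 2: gossip N1<->N2 -> N1.N0=(alive,v0) N1.N1=(alive,v0) N1.N2=(alive,v0) N1.N3=(alive,v0) | N2.N0=(alive,v0) N2.N1=(alive,v0) N2.N2=(alive,v0) N2.N3=(alive,v0)
Op 3: gossip N2<->N1 -> N2.N0=(alive,v0) N2.N1=(alive,v0) N2.N2=(alive,v0) N2.N3=(alive,v0) | N1.N0=(alive,v0) N1.N1=(alive,v0) N1.N2=(alive,v0) N1.N3=(alive,v0)
Op 4: N1 marks N1=alive -> (alive,v1)
Op 5: N0 marks N1=suspect -> (suspect,v1)
Op 6: gossip N2<->N3 -> N2.N0=(alive,v0) N2.N1=(alive,v0) N2.N2=(alive,v0) N2.N3=(alive,v0) | N3.N0=(alive,v0) N3.N1=(alive,v0) N3.N2=(alive,v0) N3.N3=(alive,v0)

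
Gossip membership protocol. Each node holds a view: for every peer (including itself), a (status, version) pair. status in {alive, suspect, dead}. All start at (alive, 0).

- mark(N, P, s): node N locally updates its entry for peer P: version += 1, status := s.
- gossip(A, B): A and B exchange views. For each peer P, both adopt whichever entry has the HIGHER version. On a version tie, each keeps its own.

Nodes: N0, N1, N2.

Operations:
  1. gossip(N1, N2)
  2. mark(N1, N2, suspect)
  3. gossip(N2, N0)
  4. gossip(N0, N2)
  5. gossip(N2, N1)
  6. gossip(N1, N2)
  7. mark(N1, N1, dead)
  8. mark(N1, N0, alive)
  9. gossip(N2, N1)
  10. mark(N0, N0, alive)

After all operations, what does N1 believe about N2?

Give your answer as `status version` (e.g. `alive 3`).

Op 1: gossip N1<->N2 -> N1.N0=(alive,v0) N1.N1=(alive,v0) N1.N2=(alive,v0) | N2.N0=(alive,v0) N2.N1=(alive,v0) N2.N2=(alive,v0)
Op 2: N1 marks N2=suspect -> (suspect,v1)
Op 3: gossip N2<->N0 -> N2.N0=(alive,v0) N2.N1=(alive,v0) N2.N2=(alive,v0) | N0.N0=(alive,v0) N0.N1=(alive,v0) N0.N2=(alive,v0)
Op 4: gossip N0<->N2 -> N0.N0=(alive,v0) N0.N1=(alive,v0) N0.N2=(alive,v0) | N2.N0=(alive,v0) N2.N1=(alive,v0) N2.N2=(alive,v0)
Op 5: gossip N2<->N1 -> N2.N0=(alive,v0) N2.N1=(alive,v0) N2.N2=(suspect,v1) | N1.N0=(alive,v0) N1.N1=(alive,v0) N1.N2=(suspect,v1)
Op 6: gossip N1<->N2 -> N1.N0=(alive,v0) N1.N1=(alive,v0) N1.N2=(suspect,v1) | N2.N0=(alive,v0) N2.N1=(alive,v0) N2.N2=(suspect,v1)
Op 7: N1 marks N1=dead -> (dead,v1)
Op 8: N1 marks N0=alive -> (alive,v1)
Op 9: gossip N2<->N1 -> N2.N0=(alive,v1) N2.N1=(dead,v1) N2.N2=(suspect,v1) | N1.N0=(alive,v1) N1.N1=(dead,v1) N1.N2=(suspect,v1)
Op 10: N0 marks N0=alive -> (alive,v1)

Answer: suspect 1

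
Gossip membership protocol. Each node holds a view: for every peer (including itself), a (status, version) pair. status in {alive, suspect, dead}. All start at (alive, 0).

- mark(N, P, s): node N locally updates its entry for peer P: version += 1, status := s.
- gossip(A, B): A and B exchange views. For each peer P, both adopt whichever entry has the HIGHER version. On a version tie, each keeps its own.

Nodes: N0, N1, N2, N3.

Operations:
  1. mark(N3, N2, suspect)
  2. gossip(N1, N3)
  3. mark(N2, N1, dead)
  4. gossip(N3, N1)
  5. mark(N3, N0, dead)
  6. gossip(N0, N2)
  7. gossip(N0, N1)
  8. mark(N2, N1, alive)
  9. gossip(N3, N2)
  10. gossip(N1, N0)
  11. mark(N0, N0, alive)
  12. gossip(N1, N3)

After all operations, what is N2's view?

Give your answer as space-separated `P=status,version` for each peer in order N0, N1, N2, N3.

Answer: N0=dead,1 N1=alive,2 N2=suspect,1 N3=alive,0

Derivation:
Op 1: N3 marks N2=suspect -> (suspect,v1)
Op 2: gossip N1<->N3 -> N1.N0=(alive,v0) N1.N1=(alive,v0) N1.N2=(suspect,v1) N1.N3=(alive,v0) | N3.N0=(alive,v0) N3.N1=(alive,v0) N3.N2=(suspect,v1) N3.N3=(alive,v0)
Op 3: N2 marks N1=dead -> (dead,v1)
Op 4: gossip N3<->N1 -> N3.N0=(alive,v0) N3.N1=(alive,v0) N3.N2=(suspect,v1) N3.N3=(alive,v0) | N1.N0=(alive,v0) N1.N1=(alive,v0) N1.N2=(suspect,v1) N1.N3=(alive,v0)
Op 5: N3 marks N0=dead -> (dead,v1)
Op 6: gossip N0<->N2 -> N0.N0=(alive,v0) N0.N1=(dead,v1) N0.N2=(alive,v0) N0.N3=(alive,v0) | N2.N0=(alive,v0) N2.N1=(dead,v1) N2.N2=(alive,v0) N2.N3=(alive,v0)
Op 7: gossip N0<->N1 -> N0.N0=(alive,v0) N0.N1=(dead,v1) N0.N2=(suspect,v1) N0.N3=(alive,v0) | N1.N0=(alive,v0) N1.N1=(dead,v1) N1.N2=(suspect,v1) N1.N3=(alive,v0)
Op 8: N2 marks N1=alive -> (alive,v2)
Op 9: gossip N3<->N2 -> N3.N0=(dead,v1) N3.N1=(alive,v2) N3.N2=(suspect,v1) N3.N3=(alive,v0) | N2.N0=(dead,v1) N2.N1=(alive,v2) N2.N2=(suspect,v1) N2.N3=(alive,v0)
Op 10: gossip N1<->N0 -> N1.N0=(alive,v0) N1.N1=(dead,v1) N1.N2=(suspect,v1) N1.N3=(alive,v0) | N0.N0=(alive,v0) N0.N1=(dead,v1) N0.N2=(suspect,v1) N0.N3=(alive,v0)
Op 11: N0 marks N0=alive -> (alive,v1)
Op 12: gossip N1<->N3 -> N1.N0=(dead,v1) N1.N1=(alive,v2) N1.N2=(suspect,v1) N1.N3=(alive,v0) | N3.N0=(dead,v1) N3.N1=(alive,v2) N3.N2=(suspect,v1) N3.N3=(alive,v0)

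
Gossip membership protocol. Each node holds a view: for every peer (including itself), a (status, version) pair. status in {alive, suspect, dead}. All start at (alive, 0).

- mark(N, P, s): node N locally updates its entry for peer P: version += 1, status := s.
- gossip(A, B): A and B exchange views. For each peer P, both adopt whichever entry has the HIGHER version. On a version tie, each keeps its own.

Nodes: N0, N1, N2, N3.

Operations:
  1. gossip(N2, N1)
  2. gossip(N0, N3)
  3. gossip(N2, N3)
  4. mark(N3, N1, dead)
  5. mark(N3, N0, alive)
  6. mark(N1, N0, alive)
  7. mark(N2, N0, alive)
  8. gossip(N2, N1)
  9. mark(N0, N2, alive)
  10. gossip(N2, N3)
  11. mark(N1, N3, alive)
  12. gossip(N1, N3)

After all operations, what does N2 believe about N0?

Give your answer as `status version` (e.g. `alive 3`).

Op 1: gossip N2<->N1 -> N2.N0=(alive,v0) N2.N1=(alive,v0) N2.N2=(alive,v0) N2.N3=(alive,v0) | N1.N0=(alive,v0) N1.N1=(alive,v0) N1.N2=(alive,v0) N1.N3=(alive,v0)
Op 2: gossip N0<->N3 -> N0.N0=(alive,v0) N0.N1=(alive,v0) N0.N2=(alive,v0) N0.N3=(alive,v0) | N3.N0=(alive,v0) N3.N1=(alive,v0) N3.N2=(alive,v0) N3.N3=(alive,v0)
Op 3: gossip N2<->N3 -> N2.N0=(alive,v0) N2.N1=(alive,v0) N2.N2=(alive,v0) N2.N3=(alive,v0) | N3.N0=(alive,v0) N3.N1=(alive,v0) N3.N2=(alive,v0) N3.N3=(alive,v0)
Op 4: N3 marks N1=dead -> (dead,v1)
Op 5: N3 marks N0=alive -> (alive,v1)
Op 6: N1 marks N0=alive -> (alive,v1)
Op 7: N2 marks N0=alive -> (alive,v1)
Op 8: gossip N2<->N1 -> N2.N0=(alive,v1) N2.N1=(alive,v0) N2.N2=(alive,v0) N2.N3=(alive,v0) | N1.N0=(alive,v1) N1.N1=(alive,v0) N1.N2=(alive,v0) N1.N3=(alive,v0)
Op 9: N0 marks N2=alive -> (alive,v1)
Op 10: gossip N2<->N3 -> N2.N0=(alive,v1) N2.N1=(dead,v1) N2.N2=(alive,v0) N2.N3=(alive,v0) | N3.N0=(alive,v1) N3.N1=(dead,v1) N3.N2=(alive,v0) N3.N3=(alive,v0)
Op 11: N1 marks N3=alive -> (alive,v1)
Op 12: gossip N1<->N3 -> N1.N0=(alive,v1) N1.N1=(dead,v1) N1.N2=(alive,v0) N1.N3=(alive,v1) | N3.N0=(alive,v1) N3.N1=(dead,v1) N3.N2=(alive,v0) N3.N3=(alive,v1)

Answer: alive 1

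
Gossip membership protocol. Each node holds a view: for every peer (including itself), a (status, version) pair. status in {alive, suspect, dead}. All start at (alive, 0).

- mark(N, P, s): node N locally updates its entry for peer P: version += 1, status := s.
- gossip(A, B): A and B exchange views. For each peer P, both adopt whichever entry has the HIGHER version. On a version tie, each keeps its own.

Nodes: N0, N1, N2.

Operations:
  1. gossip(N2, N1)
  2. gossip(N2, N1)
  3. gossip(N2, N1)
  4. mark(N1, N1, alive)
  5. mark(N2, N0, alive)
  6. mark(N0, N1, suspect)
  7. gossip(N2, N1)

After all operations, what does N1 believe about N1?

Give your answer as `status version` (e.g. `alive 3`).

Answer: alive 1

Derivation:
Op 1: gossip N2<->N1 -> N2.N0=(alive,v0) N2.N1=(alive,v0) N2.N2=(alive,v0) | N1.N0=(alive,v0) N1.N1=(alive,v0) N1.N2=(alive,v0)
Op 2: gossip N2<->N1 -> N2.N0=(alive,v0) N2.N1=(alive,v0) N2.N2=(alive,v0) | N1.N0=(alive,v0) N1.N1=(alive,v0) N1.N2=(alive,v0)
Op 3: gossip N2<->N1 -> N2.N0=(alive,v0) N2.N1=(alive,v0) N2.N2=(alive,v0) | N1.N0=(alive,v0) N1.N1=(alive,v0) N1.N2=(alive,v0)
Op 4: N1 marks N1=alive -> (alive,v1)
Op 5: N2 marks N0=alive -> (alive,v1)
Op 6: N0 marks N1=suspect -> (suspect,v1)
Op 7: gossip N2<->N1 -> N2.N0=(alive,v1) N2.N1=(alive,v1) N2.N2=(alive,v0) | N1.N0=(alive,v1) N1.N1=(alive,v1) N1.N2=(alive,v0)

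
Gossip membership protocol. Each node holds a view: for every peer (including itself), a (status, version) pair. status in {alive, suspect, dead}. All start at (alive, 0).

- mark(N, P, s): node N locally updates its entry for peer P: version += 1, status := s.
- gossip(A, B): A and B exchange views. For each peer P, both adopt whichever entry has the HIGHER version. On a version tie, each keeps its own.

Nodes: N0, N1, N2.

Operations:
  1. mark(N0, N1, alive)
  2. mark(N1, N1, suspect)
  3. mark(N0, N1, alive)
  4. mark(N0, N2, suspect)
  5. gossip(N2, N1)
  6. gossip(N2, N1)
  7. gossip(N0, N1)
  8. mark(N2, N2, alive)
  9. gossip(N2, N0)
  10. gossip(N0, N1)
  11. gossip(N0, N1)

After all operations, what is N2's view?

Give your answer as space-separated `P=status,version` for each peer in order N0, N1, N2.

Answer: N0=alive,0 N1=alive,2 N2=alive,1

Derivation:
Op 1: N0 marks N1=alive -> (alive,v1)
Op 2: N1 marks N1=suspect -> (suspect,v1)
Op 3: N0 marks N1=alive -> (alive,v2)
Op 4: N0 marks N2=suspect -> (suspect,v1)
Op 5: gossip N2<->N1 -> N2.N0=(alive,v0) N2.N1=(suspect,v1) N2.N2=(alive,v0) | N1.N0=(alive,v0) N1.N1=(suspect,v1) N1.N2=(alive,v0)
Op 6: gossip N2<->N1 -> N2.N0=(alive,v0) N2.N1=(suspect,v1) N2.N2=(alive,v0) | N1.N0=(alive,v0) N1.N1=(suspect,v1) N1.N2=(alive,v0)
Op 7: gossip N0<->N1 -> N0.N0=(alive,v0) N0.N1=(alive,v2) N0.N2=(suspect,v1) | N1.N0=(alive,v0) N1.N1=(alive,v2) N1.N2=(suspect,v1)
Op 8: N2 marks N2=alive -> (alive,v1)
Op 9: gossip N2<->N0 -> N2.N0=(alive,v0) N2.N1=(alive,v2) N2.N2=(alive,v1) | N0.N0=(alive,v0) N0.N1=(alive,v2) N0.N2=(suspect,v1)
Op 10: gossip N0<->N1 -> N0.N0=(alive,v0) N0.N1=(alive,v2) N0.N2=(suspect,v1) | N1.N0=(alive,v0) N1.N1=(alive,v2) N1.N2=(suspect,v1)
Op 11: gossip N0<->N1 -> N0.N0=(alive,v0) N0.N1=(alive,v2) N0.N2=(suspect,v1) | N1.N0=(alive,v0) N1.N1=(alive,v2) N1.N2=(suspect,v1)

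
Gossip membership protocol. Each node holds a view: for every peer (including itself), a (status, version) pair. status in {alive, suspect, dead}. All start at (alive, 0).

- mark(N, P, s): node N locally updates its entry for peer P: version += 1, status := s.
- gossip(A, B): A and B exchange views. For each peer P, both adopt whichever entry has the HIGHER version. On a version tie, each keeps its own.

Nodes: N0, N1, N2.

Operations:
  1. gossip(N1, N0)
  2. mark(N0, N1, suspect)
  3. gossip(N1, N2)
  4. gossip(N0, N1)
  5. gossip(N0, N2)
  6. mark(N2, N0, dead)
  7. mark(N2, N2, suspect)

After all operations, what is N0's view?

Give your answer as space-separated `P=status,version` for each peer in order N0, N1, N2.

Answer: N0=alive,0 N1=suspect,1 N2=alive,0

Derivation:
Op 1: gossip N1<->N0 -> N1.N0=(alive,v0) N1.N1=(alive,v0) N1.N2=(alive,v0) | N0.N0=(alive,v0) N0.N1=(alive,v0) N0.N2=(alive,v0)
Op 2: N0 marks N1=suspect -> (suspect,v1)
Op 3: gossip N1<->N2 -> N1.N0=(alive,v0) N1.N1=(alive,v0) N1.N2=(alive,v0) | N2.N0=(alive,v0) N2.N1=(alive,v0) N2.N2=(alive,v0)
Op 4: gossip N0<->N1 -> N0.N0=(alive,v0) N0.N1=(suspect,v1) N0.N2=(alive,v0) | N1.N0=(alive,v0) N1.N1=(suspect,v1) N1.N2=(alive,v0)
Op 5: gossip N0<->N2 -> N0.N0=(alive,v0) N0.N1=(suspect,v1) N0.N2=(alive,v0) | N2.N0=(alive,v0) N2.N1=(suspect,v1) N2.N2=(alive,v0)
Op 6: N2 marks N0=dead -> (dead,v1)
Op 7: N2 marks N2=suspect -> (suspect,v1)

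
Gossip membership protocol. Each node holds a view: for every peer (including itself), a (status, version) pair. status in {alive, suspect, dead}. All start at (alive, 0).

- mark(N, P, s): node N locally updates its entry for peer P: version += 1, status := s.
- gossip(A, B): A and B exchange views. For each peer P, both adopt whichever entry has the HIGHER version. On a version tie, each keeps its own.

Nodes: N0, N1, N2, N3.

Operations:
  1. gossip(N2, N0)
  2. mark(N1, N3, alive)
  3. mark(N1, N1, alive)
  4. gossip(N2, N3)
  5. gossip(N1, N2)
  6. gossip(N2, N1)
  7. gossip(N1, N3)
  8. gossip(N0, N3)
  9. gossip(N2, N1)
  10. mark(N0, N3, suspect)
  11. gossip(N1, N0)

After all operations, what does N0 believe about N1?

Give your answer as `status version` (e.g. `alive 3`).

Answer: alive 1

Derivation:
Op 1: gossip N2<->N0 -> N2.N0=(alive,v0) N2.N1=(alive,v0) N2.N2=(alive,v0) N2.N3=(alive,v0) | N0.N0=(alive,v0) N0.N1=(alive,v0) N0.N2=(alive,v0) N0.N3=(alive,v0)
Op 2: N1 marks N3=alive -> (alive,v1)
Op 3: N1 marks N1=alive -> (alive,v1)
Op 4: gossip N2<->N3 -> N2.N0=(alive,v0) N2.N1=(alive,v0) N2.N2=(alive,v0) N2.N3=(alive,v0) | N3.N0=(alive,v0) N3.N1=(alive,v0) N3.N2=(alive,v0) N3.N3=(alive,v0)
Op 5: gossip N1<->N2 -> N1.N0=(alive,v0) N1.N1=(alive,v1) N1.N2=(alive,v0) N1.N3=(alive,v1) | N2.N0=(alive,v0) N2.N1=(alive,v1) N2.N2=(alive,v0) N2.N3=(alive,v1)
Op 6: gossip N2<->N1 -> N2.N0=(alive,v0) N2.N1=(alive,v1) N2.N2=(alive,v0) N2.N3=(alive,v1) | N1.N0=(alive,v0) N1.N1=(alive,v1) N1.N2=(alive,v0) N1.N3=(alive,v1)
Op 7: gossip N1<->N3 -> N1.N0=(alive,v0) N1.N1=(alive,v1) N1.N2=(alive,v0) N1.N3=(alive,v1) | N3.N0=(alive,v0) N3.N1=(alive,v1) N3.N2=(alive,v0) N3.N3=(alive,v1)
Op 8: gossip N0<->N3 -> N0.N0=(alive,v0) N0.N1=(alive,v1) N0.N2=(alive,v0) N0.N3=(alive,v1) | N3.N0=(alive,v0) N3.N1=(alive,v1) N3.N2=(alive,v0) N3.N3=(alive,v1)
Op 9: gossip N2<->N1 -> N2.N0=(alive,v0) N2.N1=(alive,v1) N2.N2=(alive,v0) N2.N3=(alive,v1) | N1.N0=(alive,v0) N1.N1=(alive,v1) N1.N2=(alive,v0) N1.N3=(alive,v1)
Op 10: N0 marks N3=suspect -> (suspect,v2)
Op 11: gossip N1<->N0 -> N1.N0=(alive,v0) N1.N1=(alive,v1) N1.N2=(alive,v0) N1.N3=(suspect,v2) | N0.N0=(alive,v0) N0.N1=(alive,v1) N0.N2=(alive,v0) N0.N3=(suspect,v2)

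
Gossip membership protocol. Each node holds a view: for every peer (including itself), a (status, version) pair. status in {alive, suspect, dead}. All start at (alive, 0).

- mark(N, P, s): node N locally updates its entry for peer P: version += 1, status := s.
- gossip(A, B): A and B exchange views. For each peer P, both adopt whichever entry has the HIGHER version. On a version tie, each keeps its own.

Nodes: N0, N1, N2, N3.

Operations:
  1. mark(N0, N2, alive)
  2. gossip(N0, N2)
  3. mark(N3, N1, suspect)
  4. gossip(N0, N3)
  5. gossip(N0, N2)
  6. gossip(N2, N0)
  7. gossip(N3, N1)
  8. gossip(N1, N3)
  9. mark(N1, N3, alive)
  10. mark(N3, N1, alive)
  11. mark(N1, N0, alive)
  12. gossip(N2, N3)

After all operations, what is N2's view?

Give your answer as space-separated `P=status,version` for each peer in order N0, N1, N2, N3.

Op 1: N0 marks N2=alive -> (alive,v1)
Op 2: gossip N0<->N2 -> N0.N0=(alive,v0) N0.N1=(alive,v0) N0.N2=(alive,v1) N0.N3=(alive,v0) | N2.N0=(alive,v0) N2.N1=(alive,v0) N2.N2=(alive,v1) N2.N3=(alive,v0)
Op 3: N3 marks N1=suspect -> (suspect,v1)
Op 4: gossip N0<->N3 -> N0.N0=(alive,v0) N0.N1=(suspect,v1) N0.N2=(alive,v1) N0.N3=(alive,v0) | N3.N0=(alive,v0) N3.N1=(suspect,v1) N3.N2=(alive,v1) N3.N3=(alive,v0)
Op 5: gossip N0<->N2 -> N0.N0=(alive,v0) N0.N1=(suspect,v1) N0.N2=(alive,v1) N0.N3=(alive,v0) | N2.N0=(alive,v0) N2.N1=(suspect,v1) N2.N2=(alive,v1) N2.N3=(alive,v0)
Op 6: gossip N2<->N0 -> N2.N0=(alive,v0) N2.N1=(suspect,v1) N2.N2=(alive,v1) N2.N3=(alive,v0) | N0.N0=(alive,v0) N0.N1=(suspect,v1) N0.N2=(alive,v1) N0.N3=(alive,v0)
Op 7: gossip N3<->N1 -> N3.N0=(alive,v0) N3.N1=(suspect,v1) N3.N2=(alive,v1) N3.N3=(alive,v0) | N1.N0=(alive,v0) N1.N1=(suspect,v1) N1.N2=(alive,v1) N1.N3=(alive,v0)
Op 8: gossip N1<->N3 -> N1.N0=(alive,v0) N1.N1=(suspect,v1) N1.N2=(alive,v1) N1.N3=(alive,v0) | N3.N0=(alive,v0) N3.N1=(suspect,v1) N3.N2=(alive,v1) N3.N3=(alive,v0)
Op 9: N1 marks N3=alive -> (alive,v1)
Op 10: N3 marks N1=alive -> (alive,v2)
Op 11: N1 marks N0=alive -> (alive,v1)
Op 12: gossip N2<->N3 -> N2.N0=(alive,v0) N2.N1=(alive,v2) N2.N2=(alive,v1) N2.N3=(alive,v0) | N3.N0=(alive,v0) N3.N1=(alive,v2) N3.N2=(alive,v1) N3.N3=(alive,v0)

Answer: N0=alive,0 N1=alive,2 N2=alive,1 N3=alive,0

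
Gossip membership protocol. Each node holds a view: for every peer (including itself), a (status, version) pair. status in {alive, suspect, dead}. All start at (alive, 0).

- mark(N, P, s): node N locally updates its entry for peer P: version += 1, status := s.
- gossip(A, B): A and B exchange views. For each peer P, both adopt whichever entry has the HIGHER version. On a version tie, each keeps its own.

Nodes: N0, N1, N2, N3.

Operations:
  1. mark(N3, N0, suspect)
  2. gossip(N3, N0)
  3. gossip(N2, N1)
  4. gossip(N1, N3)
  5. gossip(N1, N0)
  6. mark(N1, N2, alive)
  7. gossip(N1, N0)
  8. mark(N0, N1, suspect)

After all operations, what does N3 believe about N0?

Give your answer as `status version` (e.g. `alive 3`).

Op 1: N3 marks N0=suspect -> (suspect,v1)
Op 2: gossip N3<->N0 -> N3.N0=(suspect,v1) N3.N1=(alive,v0) N3.N2=(alive,v0) N3.N3=(alive,v0) | N0.N0=(suspect,v1) N0.N1=(alive,v0) N0.N2=(alive,v0) N0.N3=(alive,v0)
Op 3: gossip N2<->N1 -> N2.N0=(alive,v0) N2.N1=(alive,v0) N2.N2=(alive,v0) N2.N3=(alive,v0) | N1.N0=(alive,v0) N1.N1=(alive,v0) N1.N2=(alive,v0) N1.N3=(alive,v0)
Op 4: gossip N1<->N3 -> N1.N0=(suspect,v1) N1.N1=(alive,v0) N1.N2=(alive,v0) N1.N3=(alive,v0) | N3.N0=(suspect,v1) N3.N1=(alive,v0) N3.N2=(alive,v0) N3.N3=(alive,v0)
Op 5: gossip N1<->N0 -> N1.N0=(suspect,v1) N1.N1=(alive,v0) N1.N2=(alive,v0) N1.N3=(alive,v0) | N0.N0=(suspect,v1) N0.N1=(alive,v0) N0.N2=(alive,v0) N0.N3=(alive,v0)
Op 6: N1 marks N2=alive -> (alive,v1)
Op 7: gossip N1<->N0 -> N1.N0=(suspect,v1) N1.N1=(alive,v0) N1.N2=(alive,v1) N1.N3=(alive,v0) | N0.N0=(suspect,v1) N0.N1=(alive,v0) N0.N2=(alive,v1) N0.N3=(alive,v0)
Op 8: N0 marks N1=suspect -> (suspect,v1)

Answer: suspect 1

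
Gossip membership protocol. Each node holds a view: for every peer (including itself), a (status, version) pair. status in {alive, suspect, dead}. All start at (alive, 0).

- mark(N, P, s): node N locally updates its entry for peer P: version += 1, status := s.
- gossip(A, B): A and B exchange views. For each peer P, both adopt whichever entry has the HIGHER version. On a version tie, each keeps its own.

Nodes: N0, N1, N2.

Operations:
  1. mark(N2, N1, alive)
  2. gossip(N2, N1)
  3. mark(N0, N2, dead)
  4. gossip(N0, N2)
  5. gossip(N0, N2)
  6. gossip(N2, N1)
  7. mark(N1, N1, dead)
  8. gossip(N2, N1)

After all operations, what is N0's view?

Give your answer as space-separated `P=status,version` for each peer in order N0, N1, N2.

Answer: N0=alive,0 N1=alive,1 N2=dead,1

Derivation:
Op 1: N2 marks N1=alive -> (alive,v1)
Op 2: gossip N2<->N1 -> N2.N0=(alive,v0) N2.N1=(alive,v1) N2.N2=(alive,v0) | N1.N0=(alive,v0) N1.N1=(alive,v1) N1.N2=(alive,v0)
Op 3: N0 marks N2=dead -> (dead,v1)
Op 4: gossip N0<->N2 -> N0.N0=(alive,v0) N0.N1=(alive,v1) N0.N2=(dead,v1) | N2.N0=(alive,v0) N2.N1=(alive,v1) N2.N2=(dead,v1)
Op 5: gossip N0<->N2 -> N0.N0=(alive,v0) N0.N1=(alive,v1) N0.N2=(dead,v1) | N2.N0=(alive,v0) N2.N1=(alive,v1) N2.N2=(dead,v1)
Op 6: gossip N2<->N1 -> N2.N0=(alive,v0) N2.N1=(alive,v1) N2.N2=(dead,v1) | N1.N0=(alive,v0) N1.N1=(alive,v1) N1.N2=(dead,v1)
Op 7: N1 marks N1=dead -> (dead,v2)
Op 8: gossip N2<->N1 -> N2.N0=(alive,v0) N2.N1=(dead,v2) N2.N2=(dead,v1) | N1.N0=(alive,v0) N1.N1=(dead,v2) N1.N2=(dead,v1)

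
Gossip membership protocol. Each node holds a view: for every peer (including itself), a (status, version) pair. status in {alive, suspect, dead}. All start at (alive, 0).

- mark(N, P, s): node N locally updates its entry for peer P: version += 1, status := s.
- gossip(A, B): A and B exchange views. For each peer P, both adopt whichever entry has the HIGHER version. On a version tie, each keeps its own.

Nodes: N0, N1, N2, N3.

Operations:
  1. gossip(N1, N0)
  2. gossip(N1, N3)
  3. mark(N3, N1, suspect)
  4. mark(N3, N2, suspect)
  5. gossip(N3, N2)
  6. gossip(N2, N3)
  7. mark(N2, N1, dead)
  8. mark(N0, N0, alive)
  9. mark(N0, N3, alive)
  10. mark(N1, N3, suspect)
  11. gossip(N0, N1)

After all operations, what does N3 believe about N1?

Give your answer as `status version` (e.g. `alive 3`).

Op 1: gossip N1<->N0 -> N1.N0=(alive,v0) N1.N1=(alive,v0) N1.N2=(alive,v0) N1.N3=(alive,v0) | N0.N0=(alive,v0) N0.N1=(alive,v0) N0.N2=(alive,v0) N0.N3=(alive,v0)
Op 2: gossip N1<->N3 -> N1.N0=(alive,v0) N1.N1=(alive,v0) N1.N2=(alive,v0) N1.N3=(alive,v0) | N3.N0=(alive,v0) N3.N1=(alive,v0) N3.N2=(alive,v0) N3.N3=(alive,v0)
Op 3: N3 marks N1=suspect -> (suspect,v1)
Op 4: N3 marks N2=suspect -> (suspect,v1)
Op 5: gossip N3<->N2 -> N3.N0=(alive,v0) N3.N1=(suspect,v1) N3.N2=(suspect,v1) N3.N3=(alive,v0) | N2.N0=(alive,v0) N2.N1=(suspect,v1) N2.N2=(suspect,v1) N2.N3=(alive,v0)
Op 6: gossip N2<->N3 -> N2.N0=(alive,v0) N2.N1=(suspect,v1) N2.N2=(suspect,v1) N2.N3=(alive,v0) | N3.N0=(alive,v0) N3.N1=(suspect,v1) N3.N2=(suspect,v1) N3.N3=(alive,v0)
Op 7: N2 marks N1=dead -> (dead,v2)
Op 8: N0 marks N0=alive -> (alive,v1)
Op 9: N0 marks N3=alive -> (alive,v1)
Op 10: N1 marks N3=suspect -> (suspect,v1)
Op 11: gossip N0<->N1 -> N0.N0=(alive,v1) N0.N1=(alive,v0) N0.N2=(alive,v0) N0.N3=(alive,v1) | N1.N0=(alive,v1) N1.N1=(alive,v0) N1.N2=(alive,v0) N1.N3=(suspect,v1)

Answer: suspect 1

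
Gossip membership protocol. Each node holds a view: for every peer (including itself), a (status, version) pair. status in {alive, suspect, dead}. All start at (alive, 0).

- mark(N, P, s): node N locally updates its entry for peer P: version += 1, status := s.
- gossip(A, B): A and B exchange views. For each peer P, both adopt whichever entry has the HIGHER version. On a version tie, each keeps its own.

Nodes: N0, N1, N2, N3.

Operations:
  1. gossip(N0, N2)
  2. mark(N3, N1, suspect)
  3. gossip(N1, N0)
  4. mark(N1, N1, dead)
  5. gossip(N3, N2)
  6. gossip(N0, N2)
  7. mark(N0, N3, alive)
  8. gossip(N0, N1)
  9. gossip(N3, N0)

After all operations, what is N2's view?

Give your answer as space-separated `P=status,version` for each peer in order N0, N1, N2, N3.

Op 1: gossip N0<->N2 -> N0.N0=(alive,v0) N0.N1=(alive,v0) N0.N2=(alive,v0) N0.N3=(alive,v0) | N2.N0=(alive,v0) N2.N1=(alive,v0) N2.N2=(alive,v0) N2.N3=(alive,v0)
Op 2: N3 marks N1=suspect -> (suspect,v1)
Op 3: gossip N1<->N0 -> N1.N0=(alive,v0) N1.N1=(alive,v0) N1.N2=(alive,v0) N1.N3=(alive,v0) | N0.N0=(alive,v0) N0.N1=(alive,v0) N0.N2=(alive,v0) N0.N3=(alive,v0)
Op 4: N1 marks N1=dead -> (dead,v1)
Op 5: gossip N3<->N2 -> N3.N0=(alive,v0) N3.N1=(suspect,v1) N3.N2=(alive,v0) N3.N3=(alive,v0) | N2.N0=(alive,v0) N2.N1=(suspect,v1) N2.N2=(alive,v0) N2.N3=(alive,v0)
Op 6: gossip N0<->N2 -> N0.N0=(alive,v0) N0.N1=(suspect,v1) N0.N2=(alive,v0) N0.N3=(alive,v0) | N2.N0=(alive,v0) N2.N1=(suspect,v1) N2.N2=(alive,v0) N2.N3=(alive,v0)
Op 7: N0 marks N3=alive -> (alive,v1)
Op 8: gossip N0<->N1 -> N0.N0=(alive,v0) N0.N1=(suspect,v1) N0.N2=(alive,v0) N0.N3=(alive,v1) | N1.N0=(alive,v0) N1.N1=(dead,v1) N1.N2=(alive,v0) N1.N3=(alive,v1)
Op 9: gossip N3<->N0 -> N3.N0=(alive,v0) N3.N1=(suspect,v1) N3.N2=(alive,v0) N3.N3=(alive,v1) | N0.N0=(alive,v0) N0.N1=(suspect,v1) N0.N2=(alive,v0) N0.N3=(alive,v1)

Answer: N0=alive,0 N1=suspect,1 N2=alive,0 N3=alive,0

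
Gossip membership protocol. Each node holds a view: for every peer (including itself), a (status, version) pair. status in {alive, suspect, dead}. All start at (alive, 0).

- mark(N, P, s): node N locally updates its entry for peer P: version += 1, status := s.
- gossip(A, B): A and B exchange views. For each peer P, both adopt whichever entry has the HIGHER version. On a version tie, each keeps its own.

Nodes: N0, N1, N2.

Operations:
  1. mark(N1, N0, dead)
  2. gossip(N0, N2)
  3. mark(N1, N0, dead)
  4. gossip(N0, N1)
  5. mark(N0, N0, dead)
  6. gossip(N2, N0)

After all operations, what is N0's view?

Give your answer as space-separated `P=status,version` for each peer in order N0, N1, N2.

Answer: N0=dead,3 N1=alive,0 N2=alive,0

Derivation:
Op 1: N1 marks N0=dead -> (dead,v1)
Op 2: gossip N0<->N2 -> N0.N0=(alive,v0) N0.N1=(alive,v0) N0.N2=(alive,v0) | N2.N0=(alive,v0) N2.N1=(alive,v0) N2.N2=(alive,v0)
Op 3: N1 marks N0=dead -> (dead,v2)
Op 4: gossip N0<->N1 -> N0.N0=(dead,v2) N0.N1=(alive,v0) N0.N2=(alive,v0) | N1.N0=(dead,v2) N1.N1=(alive,v0) N1.N2=(alive,v0)
Op 5: N0 marks N0=dead -> (dead,v3)
Op 6: gossip N2<->N0 -> N2.N0=(dead,v3) N2.N1=(alive,v0) N2.N2=(alive,v0) | N0.N0=(dead,v3) N0.N1=(alive,v0) N0.N2=(alive,v0)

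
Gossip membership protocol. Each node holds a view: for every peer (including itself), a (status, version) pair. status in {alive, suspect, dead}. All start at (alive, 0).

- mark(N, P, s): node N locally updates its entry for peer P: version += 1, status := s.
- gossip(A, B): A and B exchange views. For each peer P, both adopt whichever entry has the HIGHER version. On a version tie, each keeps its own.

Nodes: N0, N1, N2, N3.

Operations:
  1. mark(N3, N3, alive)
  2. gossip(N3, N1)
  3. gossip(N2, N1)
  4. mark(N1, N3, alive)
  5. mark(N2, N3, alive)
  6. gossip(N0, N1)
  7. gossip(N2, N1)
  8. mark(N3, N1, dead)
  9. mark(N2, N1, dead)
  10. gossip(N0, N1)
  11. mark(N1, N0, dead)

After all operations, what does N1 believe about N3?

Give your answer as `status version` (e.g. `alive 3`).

Op 1: N3 marks N3=alive -> (alive,v1)
Op 2: gossip N3<->N1 -> N3.N0=(alive,v0) N3.N1=(alive,v0) N3.N2=(alive,v0) N3.N3=(alive,v1) | N1.N0=(alive,v0) N1.N1=(alive,v0) N1.N2=(alive,v0) N1.N3=(alive,v1)
Op 3: gossip N2<->N1 -> N2.N0=(alive,v0) N2.N1=(alive,v0) N2.N2=(alive,v0) N2.N3=(alive,v1) | N1.N0=(alive,v0) N1.N1=(alive,v0) N1.N2=(alive,v0) N1.N3=(alive,v1)
Op 4: N1 marks N3=alive -> (alive,v2)
Op 5: N2 marks N3=alive -> (alive,v2)
Op 6: gossip N0<->N1 -> N0.N0=(alive,v0) N0.N1=(alive,v0) N0.N2=(alive,v0) N0.N3=(alive,v2) | N1.N0=(alive,v0) N1.N1=(alive,v0) N1.N2=(alive,v0) N1.N3=(alive,v2)
Op 7: gossip N2<->N1 -> N2.N0=(alive,v0) N2.N1=(alive,v0) N2.N2=(alive,v0) N2.N3=(alive,v2) | N1.N0=(alive,v0) N1.N1=(alive,v0) N1.N2=(alive,v0) N1.N3=(alive,v2)
Op 8: N3 marks N1=dead -> (dead,v1)
Op 9: N2 marks N1=dead -> (dead,v1)
Op 10: gossip N0<->N1 -> N0.N0=(alive,v0) N0.N1=(alive,v0) N0.N2=(alive,v0) N0.N3=(alive,v2) | N1.N0=(alive,v0) N1.N1=(alive,v0) N1.N2=(alive,v0) N1.N3=(alive,v2)
Op 11: N1 marks N0=dead -> (dead,v1)

Answer: alive 2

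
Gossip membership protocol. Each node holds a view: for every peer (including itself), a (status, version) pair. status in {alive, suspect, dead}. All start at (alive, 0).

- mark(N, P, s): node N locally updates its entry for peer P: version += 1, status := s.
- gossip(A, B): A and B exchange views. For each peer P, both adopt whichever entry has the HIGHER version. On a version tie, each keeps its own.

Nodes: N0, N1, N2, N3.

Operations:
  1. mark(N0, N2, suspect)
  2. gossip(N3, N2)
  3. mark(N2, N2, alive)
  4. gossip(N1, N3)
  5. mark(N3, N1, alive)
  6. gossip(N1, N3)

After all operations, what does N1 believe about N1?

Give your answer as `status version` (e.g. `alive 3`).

Answer: alive 1

Derivation:
Op 1: N0 marks N2=suspect -> (suspect,v1)
Op 2: gossip N3<->N2 -> N3.N0=(alive,v0) N3.N1=(alive,v0) N3.N2=(alive,v0) N3.N3=(alive,v0) | N2.N0=(alive,v0) N2.N1=(alive,v0) N2.N2=(alive,v0) N2.N3=(alive,v0)
Op 3: N2 marks N2=alive -> (alive,v1)
Op 4: gossip N1<->N3 -> N1.N0=(alive,v0) N1.N1=(alive,v0) N1.N2=(alive,v0) N1.N3=(alive,v0) | N3.N0=(alive,v0) N3.N1=(alive,v0) N3.N2=(alive,v0) N3.N3=(alive,v0)
Op 5: N3 marks N1=alive -> (alive,v1)
Op 6: gossip N1<->N3 -> N1.N0=(alive,v0) N1.N1=(alive,v1) N1.N2=(alive,v0) N1.N3=(alive,v0) | N3.N0=(alive,v0) N3.N1=(alive,v1) N3.N2=(alive,v0) N3.N3=(alive,v0)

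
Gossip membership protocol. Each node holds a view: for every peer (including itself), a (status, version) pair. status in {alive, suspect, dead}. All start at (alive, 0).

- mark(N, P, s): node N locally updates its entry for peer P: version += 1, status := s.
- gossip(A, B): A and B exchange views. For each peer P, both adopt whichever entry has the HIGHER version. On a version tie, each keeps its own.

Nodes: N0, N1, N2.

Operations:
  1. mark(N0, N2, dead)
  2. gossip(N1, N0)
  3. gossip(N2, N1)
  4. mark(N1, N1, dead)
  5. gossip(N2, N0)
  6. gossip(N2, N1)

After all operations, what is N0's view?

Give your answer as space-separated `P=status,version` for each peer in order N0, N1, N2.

Answer: N0=alive,0 N1=alive,0 N2=dead,1

Derivation:
Op 1: N0 marks N2=dead -> (dead,v1)
Op 2: gossip N1<->N0 -> N1.N0=(alive,v0) N1.N1=(alive,v0) N1.N2=(dead,v1) | N0.N0=(alive,v0) N0.N1=(alive,v0) N0.N2=(dead,v1)
Op 3: gossip N2<->N1 -> N2.N0=(alive,v0) N2.N1=(alive,v0) N2.N2=(dead,v1) | N1.N0=(alive,v0) N1.N1=(alive,v0) N1.N2=(dead,v1)
Op 4: N1 marks N1=dead -> (dead,v1)
Op 5: gossip N2<->N0 -> N2.N0=(alive,v0) N2.N1=(alive,v0) N2.N2=(dead,v1) | N0.N0=(alive,v0) N0.N1=(alive,v0) N0.N2=(dead,v1)
Op 6: gossip N2<->N1 -> N2.N0=(alive,v0) N2.N1=(dead,v1) N2.N2=(dead,v1) | N1.N0=(alive,v0) N1.N1=(dead,v1) N1.N2=(dead,v1)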